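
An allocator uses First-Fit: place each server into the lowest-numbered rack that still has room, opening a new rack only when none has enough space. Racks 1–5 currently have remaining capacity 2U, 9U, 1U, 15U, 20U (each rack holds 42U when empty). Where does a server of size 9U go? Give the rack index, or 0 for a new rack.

Racks with room: rack 2 (9U), rack 4 (15U), rack 5 (20U).
The first with room is rack 2.

2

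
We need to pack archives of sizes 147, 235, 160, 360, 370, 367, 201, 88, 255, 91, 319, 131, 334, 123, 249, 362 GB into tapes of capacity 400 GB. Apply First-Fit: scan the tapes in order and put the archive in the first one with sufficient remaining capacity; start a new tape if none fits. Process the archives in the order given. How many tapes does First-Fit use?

tape 1: place 147 GB, 253 GB left
tape 1: place 235 GB, 18 GB left
tape 2: place 160 GB, 240 GB left
tape 3: place 360 GB, 40 GB left
tape 4: place 370 GB, 30 GB left
tape 5: place 367 GB, 33 GB left
tape 2: place 201 GB, 39 GB left
tape 6: place 88 GB, 312 GB left
tape 6: place 255 GB, 57 GB left
tape 7: place 91 GB, 309 GB left
tape 8: place 319 GB, 81 GB left
tape 7: place 131 GB, 178 GB left
tape 9: place 334 GB, 66 GB left
tape 7: place 123 GB, 55 GB left
tape 10: place 249 GB, 151 GB left
tape 11: place 362 GB, 38 GB left

11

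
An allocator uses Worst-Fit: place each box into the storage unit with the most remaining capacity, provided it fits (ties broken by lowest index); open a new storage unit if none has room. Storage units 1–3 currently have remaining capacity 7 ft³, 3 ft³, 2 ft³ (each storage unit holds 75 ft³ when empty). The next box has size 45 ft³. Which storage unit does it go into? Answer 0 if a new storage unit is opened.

0

No storage unit has ≥ 45 ft³ free, so a new storage unit is opened.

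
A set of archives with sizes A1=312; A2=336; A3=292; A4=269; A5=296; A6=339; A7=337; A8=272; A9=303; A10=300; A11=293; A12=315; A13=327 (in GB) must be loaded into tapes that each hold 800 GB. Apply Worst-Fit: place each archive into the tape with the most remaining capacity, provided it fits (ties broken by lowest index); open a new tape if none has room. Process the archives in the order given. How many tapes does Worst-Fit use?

tape 1: place A1 (312 GB), 488 GB left
tape 1: place A2 (336 GB), 152 GB left
tape 2: place A3 (292 GB), 508 GB left
tape 2: place A4 (269 GB), 239 GB left
tape 3: place A5 (296 GB), 504 GB left
tape 3: place A6 (339 GB), 165 GB left
tape 4: place A7 (337 GB), 463 GB left
tape 4: place A8 (272 GB), 191 GB left
tape 5: place A9 (303 GB), 497 GB left
tape 5: place A10 (300 GB), 197 GB left
tape 6: place A11 (293 GB), 507 GB left
tape 6: place A12 (315 GB), 192 GB left
tape 7: place A13 (327 GB), 473 GB left

7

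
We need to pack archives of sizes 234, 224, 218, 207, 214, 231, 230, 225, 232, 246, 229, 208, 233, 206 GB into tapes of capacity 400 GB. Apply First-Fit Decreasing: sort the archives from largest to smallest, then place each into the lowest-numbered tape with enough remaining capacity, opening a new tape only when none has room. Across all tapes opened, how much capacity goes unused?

2463

Sorted descending: 246, 234, 233, 232, 231, 230, 229, 225, 224, 218, 214, 208, 207, 206.
Put 246 GB in tape 1; 154 GB remain.
Put 234 GB in tape 2; 166 GB remain.
Put 233 GB in tape 3; 167 GB remain.
Put 232 GB in tape 4; 168 GB remain.
Put 231 GB in tape 5; 169 GB remain.
Put 230 GB in tape 6; 170 GB remain.
Put 229 GB in tape 7; 171 GB remain.
Put 225 GB in tape 8; 175 GB remain.
Put 224 GB in tape 9; 176 GB remain.
Put 218 GB in tape 10; 182 GB remain.
Put 214 GB in tape 11; 186 GB remain.
Put 208 GB in tape 12; 192 GB remain.
Put 207 GB in tape 13; 193 GB remain.
Put 206 GB in tape 14; 194 GB remain.
14 tapes × 400 GB = 5600 GB; used 3137 GB; unused 2463 GB.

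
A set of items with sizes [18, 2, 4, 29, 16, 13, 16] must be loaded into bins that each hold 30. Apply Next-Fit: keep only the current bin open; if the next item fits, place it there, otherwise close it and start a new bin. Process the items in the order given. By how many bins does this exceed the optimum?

0

Next-Fit: [18,2,4] [29] [16,13] [16] → 4 bins.
Total size 98; any packing needs at least ⌈98/30⌉ = 4 bins.
So 4 is already optimal.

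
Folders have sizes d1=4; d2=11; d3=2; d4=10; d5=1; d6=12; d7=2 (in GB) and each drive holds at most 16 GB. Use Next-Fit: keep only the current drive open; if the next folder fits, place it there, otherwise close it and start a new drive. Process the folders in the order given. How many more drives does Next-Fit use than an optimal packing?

0

Next-Fit: [4,11] [2,10,1] [12,2] → 3 drives.
Total size 42 GB; any packing needs at least ⌈42/16⌉ = 3 drives.
So 3 is already optimal.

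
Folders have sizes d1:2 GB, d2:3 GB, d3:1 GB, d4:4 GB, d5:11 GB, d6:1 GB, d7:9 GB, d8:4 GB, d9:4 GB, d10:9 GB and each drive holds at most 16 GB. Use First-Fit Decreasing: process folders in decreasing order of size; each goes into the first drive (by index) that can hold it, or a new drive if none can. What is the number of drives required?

3

Sorted descending: 11, 9, 9, 4, 4, 4, 3, 2, 1, 1.
Put 11 GB in drive 1; 5 GB remain.
Put 9 GB in drive 2; 7 GB remain.
Put 9 GB in drive 3; 7 GB remain.
Put 4 GB in drive 1; 1 GB remain.
Put 4 GB in drive 2; 3 GB remain.
Put 4 GB in drive 3; 3 GB remain.
Put 3 GB in drive 2; 0 GB remain.
Put 2 GB in drive 3; 1 GB remain.
Put 1 GB in drive 1; 0 GB remain.
Put 1 GB in drive 3; 0 GB remain.
Final drives: [11,4,1] [9,4,3] [9,4,2,1].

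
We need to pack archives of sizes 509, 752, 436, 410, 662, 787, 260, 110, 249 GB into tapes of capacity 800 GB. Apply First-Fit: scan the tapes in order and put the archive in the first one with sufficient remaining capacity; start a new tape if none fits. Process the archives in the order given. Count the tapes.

Put 509 GB in tape 1; 291 GB remain.
Put 752 GB in tape 2; 48 GB remain.
Put 436 GB in tape 3; 364 GB remain.
Put 410 GB in tape 4; 390 GB remain.
Put 662 GB in tape 5; 138 GB remain.
Put 787 GB in tape 6; 13 GB remain.
Put 260 GB in tape 1; 31 GB remain.
Put 110 GB in tape 3; 254 GB remain.
Put 249 GB in tape 3; 5 GB remain.

6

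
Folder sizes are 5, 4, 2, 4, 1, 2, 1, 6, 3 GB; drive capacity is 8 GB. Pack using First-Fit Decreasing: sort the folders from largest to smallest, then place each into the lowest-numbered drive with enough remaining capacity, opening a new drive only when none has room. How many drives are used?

4

Sorted descending: 6, 5, 4, 4, 3, 2, 2, 1, 1.
drive 1: place 6 GB, 2 GB left
drive 2: place 5 GB, 3 GB left
drive 3: place 4 GB, 4 GB left
drive 3: place 4 GB, 0 GB left
drive 2: place 3 GB, 0 GB left
drive 1: place 2 GB, 0 GB left
drive 4: place 2 GB, 6 GB left
drive 4: place 1 GB, 5 GB left
drive 4: place 1 GB, 4 GB left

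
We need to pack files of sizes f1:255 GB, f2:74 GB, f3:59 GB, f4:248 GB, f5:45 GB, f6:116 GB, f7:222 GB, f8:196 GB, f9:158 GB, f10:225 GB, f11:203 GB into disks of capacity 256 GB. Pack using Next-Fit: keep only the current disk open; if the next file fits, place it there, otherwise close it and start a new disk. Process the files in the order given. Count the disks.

f1 (255 GB) → disk 1 (remaining 1 GB)
f2 (74 GB) → disk 2 (remaining 182 GB)
f3 (59 GB) → disk 2 (remaining 123 GB)
f4 (248 GB) → disk 3 (remaining 8 GB)
f5 (45 GB) → disk 4 (remaining 211 GB)
f6 (116 GB) → disk 4 (remaining 95 GB)
f7 (222 GB) → disk 5 (remaining 34 GB)
f8 (196 GB) → disk 6 (remaining 60 GB)
f9 (158 GB) → disk 7 (remaining 98 GB)
f10 (225 GB) → disk 8 (remaining 31 GB)
f11 (203 GB) → disk 9 (remaining 53 GB)
Final disks: [255] [74,59] [248] [45,116] [222] [196] [158] [225] [203].

9 disks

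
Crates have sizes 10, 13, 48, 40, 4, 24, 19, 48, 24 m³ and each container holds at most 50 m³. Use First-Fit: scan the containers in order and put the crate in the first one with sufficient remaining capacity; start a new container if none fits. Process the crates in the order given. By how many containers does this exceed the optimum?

First-Fit: [10,13,4,19] [48] [40] [24,24] [48] → 5 containers.
Total size 230 m³; any packing needs at least ⌈230/50⌉ = 5 containers.
So 5 is already optimal.

0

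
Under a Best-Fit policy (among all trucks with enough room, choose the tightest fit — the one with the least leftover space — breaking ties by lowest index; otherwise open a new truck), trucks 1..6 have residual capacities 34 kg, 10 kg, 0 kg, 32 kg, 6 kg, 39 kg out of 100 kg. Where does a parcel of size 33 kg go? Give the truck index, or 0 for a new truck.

1

Trucks with room: truck 1 (34 kg), truck 6 (39 kg).
Tightest fit is truck 1 with 34 kg free.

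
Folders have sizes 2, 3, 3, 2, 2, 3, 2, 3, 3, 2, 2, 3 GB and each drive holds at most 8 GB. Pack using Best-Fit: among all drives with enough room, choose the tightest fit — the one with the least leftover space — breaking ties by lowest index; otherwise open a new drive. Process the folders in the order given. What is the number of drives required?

Put 2 GB in drive 1; 6 GB remain.
Put 3 GB in drive 1; 3 GB remain.
Put 3 GB in drive 1; 0 GB remain.
Put 2 GB in drive 2; 6 GB remain.
Put 2 GB in drive 2; 4 GB remain.
Put 3 GB in drive 2; 1 GB remain.
Put 2 GB in drive 3; 6 GB remain.
Put 3 GB in drive 3; 3 GB remain.
Put 3 GB in drive 3; 0 GB remain.
Put 2 GB in drive 4; 6 GB remain.
Put 2 GB in drive 4; 4 GB remain.
Put 3 GB in drive 4; 1 GB remain.

4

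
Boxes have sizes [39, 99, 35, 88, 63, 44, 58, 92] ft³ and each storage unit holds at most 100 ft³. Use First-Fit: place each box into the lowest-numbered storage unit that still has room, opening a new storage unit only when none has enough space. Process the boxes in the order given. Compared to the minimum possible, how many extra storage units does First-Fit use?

1

First-Fit: [39,35] [99] [88] [63] [44] [58] [92] → 7 storage units.
Total size 518 ft³; any packing needs at least ⌈518/100⌉ = 6 storage units.
An optimal packing achieves that bound: [99] [92] [88] [63,35] [58,39] [44] → 6 storage units.
Excess: 7 − 6 = 1.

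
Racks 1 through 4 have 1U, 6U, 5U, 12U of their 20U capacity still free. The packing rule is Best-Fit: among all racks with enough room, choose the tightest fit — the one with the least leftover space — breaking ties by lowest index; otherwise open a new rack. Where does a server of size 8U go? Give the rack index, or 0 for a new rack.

4

Racks with room: rack 4 (12U).
Tightest fit is rack 4 with 12U free.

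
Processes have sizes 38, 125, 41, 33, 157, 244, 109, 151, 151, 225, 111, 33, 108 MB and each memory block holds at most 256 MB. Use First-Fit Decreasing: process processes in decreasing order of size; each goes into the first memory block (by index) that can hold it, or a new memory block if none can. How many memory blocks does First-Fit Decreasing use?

7

Sorted descending: 244, 225, 157, 151, 151, 125, 111, 109, 108, 41, 38, 33, 33.
244 MB → memory block 1 (remaining 12 MB)
225 MB → memory block 2 (remaining 31 MB)
157 MB → memory block 3 (remaining 99 MB)
151 MB → memory block 4 (remaining 105 MB)
151 MB → memory block 5 (remaining 105 MB)
125 MB → memory block 6 (remaining 131 MB)
111 MB → memory block 6 (remaining 20 MB)
109 MB → memory block 7 (remaining 147 MB)
108 MB → memory block 7 (remaining 39 MB)
41 MB → memory block 3 (remaining 58 MB)
38 MB → memory block 3 (remaining 20 MB)
33 MB → memory block 4 (remaining 72 MB)
33 MB → memory block 4 (remaining 39 MB)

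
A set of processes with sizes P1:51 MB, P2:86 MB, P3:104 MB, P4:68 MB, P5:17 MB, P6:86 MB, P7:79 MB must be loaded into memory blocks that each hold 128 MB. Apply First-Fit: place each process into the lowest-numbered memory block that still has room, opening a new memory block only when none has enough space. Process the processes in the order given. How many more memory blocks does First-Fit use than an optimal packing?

First-Fit: [51,68] [86,17] [104] [86] [79] → 5 memory blocks.
5 processes exceed 64 MB (half the capacity), and no two of those can share a memory block, so at least 5 memory blocks are needed.
So 5 is already optimal.

0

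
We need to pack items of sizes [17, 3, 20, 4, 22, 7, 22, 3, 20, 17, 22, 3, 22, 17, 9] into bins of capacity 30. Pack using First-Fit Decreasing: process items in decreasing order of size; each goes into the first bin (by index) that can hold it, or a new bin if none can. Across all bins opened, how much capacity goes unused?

Sorted descending: 22, 22, 22, 22, 20, 20, 17, 17, 17, 9, 7, 4, 3, 3, 3.
22 → bin 1 (remaining 8)
22 → bin 2 (remaining 8)
22 → bin 3 (remaining 8)
22 → bin 4 (remaining 8)
20 → bin 5 (remaining 10)
20 → bin 6 (remaining 10)
17 → bin 7 (remaining 13)
17 → bin 8 (remaining 13)
17 → bin 9 (remaining 13)
9 → bin 5 (remaining 1)
7 → bin 1 (remaining 1)
4 → bin 2 (remaining 4)
3 → bin 2 (remaining 1)
3 → bin 3 (remaining 5)
3 → bin 3 (remaining 2)
9 bins × 30 = 270; used 208; unused 62.

62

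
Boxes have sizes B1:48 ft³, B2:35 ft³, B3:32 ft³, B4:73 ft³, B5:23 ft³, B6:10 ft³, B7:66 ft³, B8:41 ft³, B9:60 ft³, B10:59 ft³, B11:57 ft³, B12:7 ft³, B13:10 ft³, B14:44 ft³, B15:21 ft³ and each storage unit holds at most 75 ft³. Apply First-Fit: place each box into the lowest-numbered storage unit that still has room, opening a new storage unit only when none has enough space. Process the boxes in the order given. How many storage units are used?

9

B1 (48 ft³) → storage unit 1 (remaining 27 ft³)
B2 (35 ft³) → storage unit 2 (remaining 40 ft³)
B3 (32 ft³) → storage unit 2 (remaining 8 ft³)
B4 (73 ft³) → storage unit 3 (remaining 2 ft³)
B5 (23 ft³) → storage unit 1 (remaining 4 ft³)
B6 (10 ft³) → storage unit 4 (remaining 65 ft³)
B7 (66 ft³) → storage unit 5 (remaining 9 ft³)
B8 (41 ft³) → storage unit 4 (remaining 24 ft³)
B9 (60 ft³) → storage unit 6 (remaining 15 ft³)
B10 (59 ft³) → storage unit 7 (remaining 16 ft³)
B11 (57 ft³) → storage unit 8 (remaining 18 ft³)
B12 (7 ft³) → storage unit 2 (remaining 1 ft³)
B13 (10 ft³) → storage unit 4 (remaining 14 ft³)
B14 (44 ft³) → storage unit 9 (remaining 31 ft³)
B15 (21 ft³) → storage unit 9 (remaining 10 ft³)
Final storage units: [48,23] [35,32,7] [73] [10,41,10] [66] [60] [59] [57] [44,21].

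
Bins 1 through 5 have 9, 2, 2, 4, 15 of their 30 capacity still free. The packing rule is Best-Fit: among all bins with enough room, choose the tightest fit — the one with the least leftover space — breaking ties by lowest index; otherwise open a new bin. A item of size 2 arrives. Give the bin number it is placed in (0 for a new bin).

2

Bins with room: bin 1 (9), bin 2 (2), bin 3 (2), bin 4 (4), bin 5 (15).
Tightest fit is bin 2 with 2 free.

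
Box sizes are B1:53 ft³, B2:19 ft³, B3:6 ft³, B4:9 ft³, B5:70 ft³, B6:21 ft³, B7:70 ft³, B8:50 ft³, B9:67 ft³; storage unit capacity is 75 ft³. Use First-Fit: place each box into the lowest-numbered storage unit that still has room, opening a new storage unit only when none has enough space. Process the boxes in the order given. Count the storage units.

6

storage unit 1: place B1 (53 ft³), 22 ft³ left
storage unit 1: place B2 (19 ft³), 3 ft³ left
storage unit 2: place B3 (6 ft³), 69 ft³ left
storage unit 2: place B4 (9 ft³), 60 ft³ left
storage unit 3: place B5 (70 ft³), 5 ft³ left
storage unit 2: place B6 (21 ft³), 39 ft³ left
storage unit 4: place B7 (70 ft³), 5 ft³ left
storage unit 5: place B8 (50 ft³), 25 ft³ left
storage unit 6: place B9 (67 ft³), 8 ft³ left
Final storage units: [53,19] [6,9,21] [70] [70] [50] [67].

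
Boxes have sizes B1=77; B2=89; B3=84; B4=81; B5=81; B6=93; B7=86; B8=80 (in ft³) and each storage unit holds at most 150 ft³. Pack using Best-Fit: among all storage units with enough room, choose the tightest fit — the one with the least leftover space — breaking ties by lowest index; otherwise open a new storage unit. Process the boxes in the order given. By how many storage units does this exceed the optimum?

0

Best-Fit: [77] [89] [84] [81] [81] [93] [86] [80] → 8 storage units.
8 boxes exceed 75 ft³ (half the capacity), and no two of those can share a storage unit, so at least 8 storage units are needed.
So 8 is already optimal.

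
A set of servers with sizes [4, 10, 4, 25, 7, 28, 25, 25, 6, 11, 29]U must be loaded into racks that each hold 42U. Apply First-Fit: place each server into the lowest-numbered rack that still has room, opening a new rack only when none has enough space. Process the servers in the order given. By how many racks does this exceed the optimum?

First-Fit: [4,10,4,7,6,11] [25] [28] [25] [25] [29] → 6 racks.
Total size 174U; any packing needs at least ⌈174/42⌉ = 5 racks.
An optimal packing achieves that bound: [29,11] [28,10,4] [25,7,6,4] [25] [25] → 5 racks.
Excess: 6 − 5 = 1.

1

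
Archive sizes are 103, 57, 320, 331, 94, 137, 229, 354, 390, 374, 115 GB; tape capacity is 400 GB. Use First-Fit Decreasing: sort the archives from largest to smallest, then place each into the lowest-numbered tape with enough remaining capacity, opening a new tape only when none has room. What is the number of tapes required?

7

Sorted descending: 390, 374, 354, 331, 320, 229, 137, 115, 103, 94, 57.
390 GB → tape 1 (remaining 10 GB)
374 GB → tape 2 (remaining 26 GB)
354 GB → tape 3 (remaining 46 GB)
331 GB → tape 4 (remaining 69 GB)
320 GB → tape 5 (remaining 80 GB)
229 GB → tape 6 (remaining 171 GB)
137 GB → tape 6 (remaining 34 GB)
115 GB → tape 7 (remaining 285 GB)
103 GB → tape 7 (remaining 182 GB)
94 GB → tape 7 (remaining 88 GB)
57 GB → tape 4 (remaining 12 GB)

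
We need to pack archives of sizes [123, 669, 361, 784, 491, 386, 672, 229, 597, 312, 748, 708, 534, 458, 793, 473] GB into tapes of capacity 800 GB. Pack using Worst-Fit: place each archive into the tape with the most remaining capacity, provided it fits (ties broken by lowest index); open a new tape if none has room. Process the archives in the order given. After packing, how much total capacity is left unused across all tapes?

1262

123 GB → tape 1 (remaining 677 GB)
669 GB → tape 1 (remaining 8 GB)
361 GB → tape 2 (remaining 439 GB)
784 GB → tape 3 (remaining 16 GB)
491 GB → tape 4 (remaining 309 GB)
386 GB → tape 2 (remaining 53 GB)
672 GB → tape 5 (remaining 128 GB)
229 GB → tape 4 (remaining 80 GB)
597 GB → tape 6 (remaining 203 GB)
312 GB → tape 7 (remaining 488 GB)
748 GB → tape 8 (remaining 52 GB)
708 GB → tape 9 (remaining 92 GB)
534 GB → tape 10 (remaining 266 GB)
458 GB → tape 7 (remaining 30 GB)
793 GB → tape 11 (remaining 7 GB)
473 GB → tape 12 (remaining 327 GB)
12 tapes × 800 GB = 9600 GB; used 8338 GB; unused 1262 GB.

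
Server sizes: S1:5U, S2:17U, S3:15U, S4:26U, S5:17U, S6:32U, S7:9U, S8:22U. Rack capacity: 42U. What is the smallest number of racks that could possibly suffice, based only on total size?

Total size = 5 + 17 + 15 + 26 + 17 + 32 + 9 + 22 = 143U.
⌈143 / 42⌉ = 4.

4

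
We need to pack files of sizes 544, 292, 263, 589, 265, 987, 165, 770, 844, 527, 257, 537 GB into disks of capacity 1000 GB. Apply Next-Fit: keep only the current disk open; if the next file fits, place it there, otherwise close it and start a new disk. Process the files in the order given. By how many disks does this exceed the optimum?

1

Next-Fit: [544,292] [263,589] [265] [987] [165,770] [844] [527,257] [537] → 8 disks.
Total size 6040 GB; any packing needs at least ⌈6040/1000⌉ = 7 disks.
An optimal packing achieves that bound: [987] [844] [770,165] [589,292] [544,265] [537,263] [527,257] → 7 disks.
Excess: 8 − 7 = 1.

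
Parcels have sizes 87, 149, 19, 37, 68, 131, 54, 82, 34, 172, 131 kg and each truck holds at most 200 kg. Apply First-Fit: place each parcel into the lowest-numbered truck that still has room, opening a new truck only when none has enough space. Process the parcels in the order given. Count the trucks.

truck 1: place 87 kg, 113 kg left
truck 2: place 149 kg, 51 kg left
truck 1: place 19 kg, 94 kg left
truck 1: place 37 kg, 57 kg left
truck 3: place 68 kg, 132 kg left
truck 3: place 131 kg, 1 kg left
truck 1: place 54 kg, 3 kg left
truck 4: place 82 kg, 118 kg left
truck 2: place 34 kg, 17 kg left
truck 5: place 172 kg, 28 kg left
truck 6: place 131 kg, 69 kg left
Final trucks: [87,19,37,54] [149,34] [68,131] [82] [172] [131].

6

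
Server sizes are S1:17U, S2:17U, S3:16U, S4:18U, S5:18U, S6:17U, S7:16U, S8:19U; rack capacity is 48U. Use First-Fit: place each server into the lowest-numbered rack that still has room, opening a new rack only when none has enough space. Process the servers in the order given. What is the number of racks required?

S1 (17U) → rack 1 (remaining 31U)
S2 (17U) → rack 1 (remaining 14U)
S3 (16U) → rack 2 (remaining 32U)
S4 (18U) → rack 2 (remaining 14U)
S5 (18U) → rack 3 (remaining 30U)
S6 (17U) → rack 3 (remaining 13U)
S7 (16U) → rack 4 (remaining 32U)
S8 (19U) → rack 4 (remaining 13U)
Final racks: [17,17] [16,18] [18,17] [16,19].

4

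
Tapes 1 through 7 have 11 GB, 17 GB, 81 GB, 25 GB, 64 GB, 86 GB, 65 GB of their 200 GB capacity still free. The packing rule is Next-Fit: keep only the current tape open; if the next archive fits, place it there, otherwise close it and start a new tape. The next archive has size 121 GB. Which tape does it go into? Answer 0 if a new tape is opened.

0

Next-Fit only looks at tape 7, which has 65 GB free.
121 GB does not fit, so a new tape is opened.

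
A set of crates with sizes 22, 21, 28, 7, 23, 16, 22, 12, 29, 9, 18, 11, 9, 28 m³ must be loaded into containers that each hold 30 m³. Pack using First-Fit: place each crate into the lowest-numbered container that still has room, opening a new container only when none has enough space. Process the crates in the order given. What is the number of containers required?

10 containers

container 1: place 22 m³, 8 m³ left
container 2: place 21 m³, 9 m³ left
container 3: place 28 m³, 2 m³ left
container 1: place 7 m³, 1 m³ left
container 4: place 23 m³, 7 m³ left
container 5: place 16 m³, 14 m³ left
container 6: place 22 m³, 8 m³ left
container 5: place 12 m³, 2 m³ left
container 7: place 29 m³, 1 m³ left
container 2: place 9 m³, 0 m³ left
container 8: place 18 m³, 12 m³ left
container 8: place 11 m³, 1 m³ left
container 9: place 9 m³, 21 m³ left
container 10: place 28 m³, 2 m³ left
Final containers: [22,7] [21,9] [28] [23] [16,12] [22] [29] [18,11] [9] [28].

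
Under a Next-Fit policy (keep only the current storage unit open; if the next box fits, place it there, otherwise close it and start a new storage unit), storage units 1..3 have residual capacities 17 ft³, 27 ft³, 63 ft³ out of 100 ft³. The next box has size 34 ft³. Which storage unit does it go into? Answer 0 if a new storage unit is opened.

Next-Fit only looks at storage unit 3, which has 63 ft³ free.
34 ft³ fits there.

3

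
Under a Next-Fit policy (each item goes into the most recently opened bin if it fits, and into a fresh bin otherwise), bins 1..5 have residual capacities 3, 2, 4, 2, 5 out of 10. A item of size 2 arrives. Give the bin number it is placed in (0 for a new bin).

5

Next-Fit only looks at bin 5, which has 5 free.
2 fits there.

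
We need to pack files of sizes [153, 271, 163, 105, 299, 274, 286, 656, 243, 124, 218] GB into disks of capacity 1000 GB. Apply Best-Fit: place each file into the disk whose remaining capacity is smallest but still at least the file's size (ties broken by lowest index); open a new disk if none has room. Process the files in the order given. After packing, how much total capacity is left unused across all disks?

153 GB → disk 1 (remaining 847 GB)
271 GB → disk 1 (remaining 576 GB)
163 GB → disk 1 (remaining 413 GB)
105 GB → disk 1 (remaining 308 GB)
299 GB → disk 1 (remaining 9 GB)
274 GB → disk 2 (remaining 726 GB)
286 GB → disk 2 (remaining 440 GB)
656 GB → disk 3 (remaining 344 GB)
243 GB → disk 3 (remaining 101 GB)
124 GB → disk 2 (remaining 316 GB)
218 GB → disk 2 (remaining 98 GB)
3 disks × 1000 GB = 3000 GB; used 2792 GB; unused 208 GB.

208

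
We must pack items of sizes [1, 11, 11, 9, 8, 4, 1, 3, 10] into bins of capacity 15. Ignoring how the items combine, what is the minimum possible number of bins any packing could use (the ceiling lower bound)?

Total size = 1 + 11 + 11 + 9 + 8 + 4 + 1 + 3 + 10 = 58.
⌈58 / 15⌉ = 4.

4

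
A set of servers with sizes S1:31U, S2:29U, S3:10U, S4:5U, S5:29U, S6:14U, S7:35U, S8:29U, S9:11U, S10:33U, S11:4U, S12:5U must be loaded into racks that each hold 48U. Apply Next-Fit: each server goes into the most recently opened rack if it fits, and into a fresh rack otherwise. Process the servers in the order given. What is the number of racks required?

S1 (31U) → rack 1 (remaining 17U)
S2 (29U) → rack 2 (remaining 19U)
S3 (10U) → rack 2 (remaining 9U)
S4 (5U) → rack 2 (remaining 4U)
S5 (29U) → rack 3 (remaining 19U)
S6 (14U) → rack 3 (remaining 5U)
S7 (35U) → rack 4 (remaining 13U)
S8 (29U) → rack 5 (remaining 19U)
S9 (11U) → rack 5 (remaining 8U)
S10 (33U) → rack 6 (remaining 15U)
S11 (4U) → rack 6 (remaining 11U)
S12 (5U) → rack 6 (remaining 6U)
Final racks: [31] [29,10,5] [29,14] [35] [29,11] [33,4,5].

6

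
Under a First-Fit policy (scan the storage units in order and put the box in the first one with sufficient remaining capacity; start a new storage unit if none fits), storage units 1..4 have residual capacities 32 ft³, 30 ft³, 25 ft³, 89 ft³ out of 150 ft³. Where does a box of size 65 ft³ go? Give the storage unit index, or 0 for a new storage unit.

Storage units with room: storage unit 4 (89 ft³).
The first with room is storage unit 4.

4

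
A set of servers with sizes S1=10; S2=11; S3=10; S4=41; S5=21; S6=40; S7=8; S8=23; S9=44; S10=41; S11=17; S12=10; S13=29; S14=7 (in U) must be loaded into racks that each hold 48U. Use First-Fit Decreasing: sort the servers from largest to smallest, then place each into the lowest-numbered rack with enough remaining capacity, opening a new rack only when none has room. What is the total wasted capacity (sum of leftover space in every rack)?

24

Sorted descending: 44, 41, 41, 40, 29, 23, 21, 17, 11, 10, 10, 10, 8, 7.
rack 1: place 44U, 4U left
rack 2: place 41U, 7U left
rack 3: place 41U, 7U left
rack 4: place 40U, 8U left
rack 5: place 29U, 19U left
rack 6: place 23U, 25U left
rack 6: place 21U, 4U left
rack 5: place 17U, 2U left
rack 7: place 11U, 37U left
rack 7: place 10U, 27U left
rack 7: place 10U, 17U left
rack 7: place 10U, 7U left
rack 4: place 8U, 0U left
rack 2: place 7U, 0U left
7 racks × 48U = 336U; used 312U; unused 24U.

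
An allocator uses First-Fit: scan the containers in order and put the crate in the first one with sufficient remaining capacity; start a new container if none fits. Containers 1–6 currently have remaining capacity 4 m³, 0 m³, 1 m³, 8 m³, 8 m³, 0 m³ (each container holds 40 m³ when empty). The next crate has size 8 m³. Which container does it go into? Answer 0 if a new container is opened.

Containers with room: container 4 (8 m³), container 5 (8 m³).
The first with room is container 4.

4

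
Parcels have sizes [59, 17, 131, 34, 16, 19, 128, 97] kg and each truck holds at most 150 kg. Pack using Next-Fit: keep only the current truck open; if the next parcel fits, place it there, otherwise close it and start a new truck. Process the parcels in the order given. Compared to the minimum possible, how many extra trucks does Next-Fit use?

1

Next-Fit: [59,17] [131] [34,16,19] [128] [97] → 5 trucks.
Total size 501 kg; any packing needs at least ⌈501/150⌉ = 4 trucks.
An optimal packing achieves that bound: [131,19] [128,17] [97,34,16] [59] → 4 trucks.
Excess: 5 − 4 = 1.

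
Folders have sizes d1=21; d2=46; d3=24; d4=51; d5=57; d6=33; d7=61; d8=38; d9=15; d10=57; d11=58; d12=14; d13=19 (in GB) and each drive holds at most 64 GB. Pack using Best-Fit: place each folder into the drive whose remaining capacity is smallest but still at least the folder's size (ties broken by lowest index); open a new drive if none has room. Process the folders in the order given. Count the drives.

9 drives

Put d1 (21 GB) in drive 1; 43 GB remain.
Put d2 (46 GB) in drive 2; 18 GB remain.
Put d3 (24 GB) in drive 1; 19 GB remain.
Put d4 (51 GB) in drive 3; 13 GB remain.
Put d5 (57 GB) in drive 4; 7 GB remain.
Put d6 (33 GB) in drive 5; 31 GB remain.
Put d7 (61 GB) in drive 6; 3 GB remain.
Put d8 (38 GB) in drive 7; 26 GB remain.
Put d9 (15 GB) in drive 2; 3 GB remain.
Put d10 (57 GB) in drive 8; 7 GB remain.
Put d11 (58 GB) in drive 9; 6 GB remain.
Put d12 (14 GB) in drive 1; 5 GB remain.
Put d13 (19 GB) in drive 7; 7 GB remain.
Final drives: [21,24,14] [46,15] [51] [57] [33] [61] [38,19] [57] [58].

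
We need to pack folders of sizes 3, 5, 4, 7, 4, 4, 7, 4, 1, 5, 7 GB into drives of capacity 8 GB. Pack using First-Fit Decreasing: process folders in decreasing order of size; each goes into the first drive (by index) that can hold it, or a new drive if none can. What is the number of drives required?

7

Sorted descending: 7, 7, 7, 5, 5, 4, 4, 4, 4, 3, 1.
Put 7 GB in drive 1; 1 GB remain.
Put 7 GB in drive 2; 1 GB remain.
Put 7 GB in drive 3; 1 GB remain.
Put 5 GB in drive 4; 3 GB remain.
Put 5 GB in drive 5; 3 GB remain.
Put 4 GB in drive 6; 4 GB remain.
Put 4 GB in drive 6; 0 GB remain.
Put 4 GB in drive 7; 4 GB remain.
Put 4 GB in drive 7; 0 GB remain.
Put 3 GB in drive 4; 0 GB remain.
Put 1 GB in drive 1; 0 GB remain.
Final drives: [7,1] [7] [7] [5,3] [5] [4,4] [4,4].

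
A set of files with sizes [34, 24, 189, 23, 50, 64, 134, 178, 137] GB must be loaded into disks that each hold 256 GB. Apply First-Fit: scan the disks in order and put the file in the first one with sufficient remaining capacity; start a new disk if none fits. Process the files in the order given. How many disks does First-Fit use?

5

disk 1: place 34 GB, 222 GB left
disk 1: place 24 GB, 198 GB left
disk 1: place 189 GB, 9 GB left
disk 2: place 23 GB, 233 GB left
disk 2: place 50 GB, 183 GB left
disk 2: place 64 GB, 119 GB left
disk 3: place 134 GB, 122 GB left
disk 4: place 178 GB, 78 GB left
disk 5: place 137 GB, 119 GB left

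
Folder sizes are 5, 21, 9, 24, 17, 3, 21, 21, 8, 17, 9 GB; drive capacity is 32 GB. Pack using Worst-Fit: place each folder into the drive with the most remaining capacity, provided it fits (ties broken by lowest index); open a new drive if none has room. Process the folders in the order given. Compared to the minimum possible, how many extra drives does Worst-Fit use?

Worst-Fit: [5,21] [9,17] [24,3] [21,8] [21] [17,9] → 6 drives.
6 folders exceed 16 GB (half the capacity), and no two of those can share a drive, so at least 6 drives are needed.
So 6 is already optimal.

0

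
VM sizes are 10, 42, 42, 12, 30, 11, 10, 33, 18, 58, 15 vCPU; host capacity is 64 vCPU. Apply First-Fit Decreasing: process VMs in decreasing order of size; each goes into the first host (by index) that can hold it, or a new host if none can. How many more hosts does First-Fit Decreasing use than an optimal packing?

0

First-Fit Decreasing: [58] [42,18] [42,15] [33,30] [12,11,10,10] → 5 hosts.
Total size 281 vCPU; any packing needs at least ⌈281/64⌉ = 5 hosts.
So 5 is already optimal.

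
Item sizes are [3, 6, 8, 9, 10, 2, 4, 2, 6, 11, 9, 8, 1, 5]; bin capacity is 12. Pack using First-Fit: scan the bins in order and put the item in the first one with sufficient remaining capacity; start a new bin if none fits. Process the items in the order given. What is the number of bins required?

8

3 → bin 1 (remaining 9)
6 → bin 1 (remaining 3)
8 → bin 2 (remaining 4)
9 → bin 3 (remaining 3)
10 → bin 4 (remaining 2)
2 → bin 1 (remaining 1)
4 → bin 2 (remaining 0)
2 → bin 3 (remaining 1)
6 → bin 5 (remaining 6)
11 → bin 6 (remaining 1)
9 → bin 7 (remaining 3)
8 → bin 8 (remaining 4)
1 → bin 1 (remaining 0)
5 → bin 5 (remaining 1)
Final bins: [3,6,2,1] [8,4] [9,2] [10] [6,5] [11] [9] [8].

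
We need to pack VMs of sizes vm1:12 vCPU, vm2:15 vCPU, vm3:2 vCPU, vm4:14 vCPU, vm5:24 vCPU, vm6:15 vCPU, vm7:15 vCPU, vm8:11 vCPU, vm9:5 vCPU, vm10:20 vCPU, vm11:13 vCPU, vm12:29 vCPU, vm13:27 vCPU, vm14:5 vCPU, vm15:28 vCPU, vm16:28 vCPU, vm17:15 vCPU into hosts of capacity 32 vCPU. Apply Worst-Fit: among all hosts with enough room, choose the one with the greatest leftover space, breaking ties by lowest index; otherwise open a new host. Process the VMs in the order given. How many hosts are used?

vm1 (12 vCPU) → host 1 (remaining 20 vCPU)
vm2 (15 vCPU) → host 1 (remaining 5 vCPU)
vm3 (2 vCPU) → host 1 (remaining 3 vCPU)
vm4 (14 vCPU) → host 2 (remaining 18 vCPU)
vm5 (24 vCPU) → host 3 (remaining 8 vCPU)
vm6 (15 vCPU) → host 2 (remaining 3 vCPU)
vm7 (15 vCPU) → host 4 (remaining 17 vCPU)
vm8 (11 vCPU) → host 4 (remaining 6 vCPU)
vm9 (5 vCPU) → host 3 (remaining 3 vCPU)
vm10 (20 vCPU) → host 5 (remaining 12 vCPU)
vm11 (13 vCPU) → host 6 (remaining 19 vCPU)
vm12 (29 vCPU) → host 7 (remaining 3 vCPU)
vm13 (27 vCPU) → host 8 (remaining 5 vCPU)
vm14 (5 vCPU) → host 6 (remaining 14 vCPU)
vm15 (28 vCPU) → host 9 (remaining 4 vCPU)
vm16 (28 vCPU) → host 10 (remaining 4 vCPU)
vm17 (15 vCPU) → host 11 (remaining 17 vCPU)
Final hosts: [12,15,2] [14,15] [24,5] [15,11] [20] [13,5] [29] [27] [28] [28] [15].

11 hosts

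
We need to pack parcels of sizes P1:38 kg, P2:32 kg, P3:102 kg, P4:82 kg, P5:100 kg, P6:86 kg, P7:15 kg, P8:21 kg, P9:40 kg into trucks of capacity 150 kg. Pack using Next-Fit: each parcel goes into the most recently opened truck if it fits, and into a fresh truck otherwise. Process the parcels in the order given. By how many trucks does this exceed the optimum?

Next-Fit: [38,32] [102] [82] [100] [86,15,21] [40] → 6 trucks.
Total size 516 kg; any packing needs at least ⌈516/150⌉ = 4 trucks.
An optimal packing achieves that bound: [102,40] [100,38] [86,32,21] [82,15] → 4 trucks.
Excess: 6 − 4 = 2.

2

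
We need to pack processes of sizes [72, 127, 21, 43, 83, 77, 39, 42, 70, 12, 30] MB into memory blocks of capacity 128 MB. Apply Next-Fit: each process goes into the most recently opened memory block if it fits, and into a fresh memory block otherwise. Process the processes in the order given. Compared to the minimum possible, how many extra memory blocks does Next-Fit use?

2

Next-Fit: [72] [127] [21,43] [83] [77,39] [42,70,12] [30] → 7 memory blocks.
Total size 616 MB; any packing needs at least ⌈616/128⌉ = 5 memory blocks.
An optimal packing achieves that bound: [127] [83,43] [77,42] [72,39,12] [70,30,21] → 5 memory blocks.
Excess: 7 − 5 = 2.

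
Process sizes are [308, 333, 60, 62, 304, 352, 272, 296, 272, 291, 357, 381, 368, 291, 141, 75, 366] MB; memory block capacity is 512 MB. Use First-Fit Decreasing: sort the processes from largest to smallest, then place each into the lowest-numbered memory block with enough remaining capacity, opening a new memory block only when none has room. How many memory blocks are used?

Sorted descending: 381, 368, 366, 357, 352, 333, 308, 304, 296, 291, 291, 272, 272, 141, 75, 62, 60.
memory block 1: place 381 MB, 131 MB left
memory block 2: place 368 MB, 144 MB left
memory block 3: place 366 MB, 146 MB left
memory block 4: place 357 MB, 155 MB left
memory block 5: place 352 MB, 160 MB left
memory block 6: place 333 MB, 179 MB left
memory block 7: place 308 MB, 204 MB left
memory block 8: place 304 MB, 208 MB left
memory block 9: place 296 MB, 216 MB left
memory block 10: place 291 MB, 221 MB left
memory block 11: place 291 MB, 221 MB left
memory block 12: place 272 MB, 240 MB left
memory block 13: place 272 MB, 240 MB left
memory block 2: place 141 MB, 3 MB left
memory block 1: place 75 MB, 56 MB left
memory block 3: place 62 MB, 84 MB left
memory block 3: place 60 MB, 24 MB left

13 memory blocks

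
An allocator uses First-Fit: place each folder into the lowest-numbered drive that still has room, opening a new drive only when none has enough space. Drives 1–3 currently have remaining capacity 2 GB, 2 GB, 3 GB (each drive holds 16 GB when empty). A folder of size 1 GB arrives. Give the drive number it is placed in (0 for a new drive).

1

Drives with room: drive 1 (2 GB), drive 2 (2 GB), drive 3 (3 GB).
The first with room is drive 1.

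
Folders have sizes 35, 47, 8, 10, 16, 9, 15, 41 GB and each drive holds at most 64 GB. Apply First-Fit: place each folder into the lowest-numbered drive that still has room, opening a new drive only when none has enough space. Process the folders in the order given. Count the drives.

3

35 GB → drive 1 (remaining 29 GB)
47 GB → drive 2 (remaining 17 GB)
8 GB → drive 1 (remaining 21 GB)
10 GB → drive 1 (remaining 11 GB)
16 GB → drive 2 (remaining 1 GB)
9 GB → drive 1 (remaining 2 GB)
15 GB → drive 3 (remaining 49 GB)
41 GB → drive 3 (remaining 8 GB)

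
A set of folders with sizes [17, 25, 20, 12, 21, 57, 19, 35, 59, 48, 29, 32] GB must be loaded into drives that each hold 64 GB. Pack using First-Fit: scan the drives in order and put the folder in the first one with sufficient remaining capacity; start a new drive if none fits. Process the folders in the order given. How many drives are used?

17 GB → drive 1 (remaining 47 GB)
25 GB → drive 1 (remaining 22 GB)
20 GB → drive 1 (remaining 2 GB)
12 GB → drive 2 (remaining 52 GB)
21 GB → drive 2 (remaining 31 GB)
57 GB → drive 3 (remaining 7 GB)
19 GB → drive 2 (remaining 12 GB)
35 GB → drive 4 (remaining 29 GB)
59 GB → drive 5 (remaining 5 GB)
48 GB → drive 6 (remaining 16 GB)
29 GB → drive 4 (remaining 0 GB)
32 GB → drive 7 (remaining 32 GB)
Final drives: [17,25,20] [12,21,19] [57] [35,29] [59] [48] [32].

7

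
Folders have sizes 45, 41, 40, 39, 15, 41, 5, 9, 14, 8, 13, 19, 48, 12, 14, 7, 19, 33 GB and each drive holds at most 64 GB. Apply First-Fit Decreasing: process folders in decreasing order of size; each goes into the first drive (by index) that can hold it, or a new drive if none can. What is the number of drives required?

Sorted descending: 48, 45, 41, 41, 40, 39, 33, 19, 19, 15, 14, 14, 13, 12, 9, 8, 7, 5.
drive 1: place 48 GB, 16 GB left
drive 2: place 45 GB, 19 GB left
drive 3: place 41 GB, 23 GB left
drive 4: place 41 GB, 23 GB left
drive 5: place 40 GB, 24 GB left
drive 6: place 39 GB, 25 GB left
drive 7: place 33 GB, 31 GB left
drive 2: place 19 GB, 0 GB left
drive 3: place 19 GB, 4 GB left
drive 1: place 15 GB, 1 GB left
drive 4: place 14 GB, 9 GB left
drive 5: place 14 GB, 10 GB left
drive 6: place 13 GB, 12 GB left
drive 6: place 12 GB, 0 GB left
drive 4: place 9 GB, 0 GB left
drive 5: place 8 GB, 2 GB left
drive 7: place 7 GB, 24 GB left
drive 7: place 5 GB, 19 GB left

7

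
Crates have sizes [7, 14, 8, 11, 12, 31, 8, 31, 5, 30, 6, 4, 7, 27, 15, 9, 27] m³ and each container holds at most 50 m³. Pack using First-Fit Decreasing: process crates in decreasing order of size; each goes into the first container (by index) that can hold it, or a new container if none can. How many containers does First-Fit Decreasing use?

6

Sorted descending: 31, 31, 30, 27, 27, 15, 14, 12, 11, 9, 8, 8, 7, 7, 6, 5, 4.
container 1: place 31 m³, 19 m³ left
container 2: place 31 m³, 19 m³ left
container 3: place 30 m³, 20 m³ left
container 4: place 27 m³, 23 m³ left
container 5: place 27 m³, 23 m³ left
container 1: place 15 m³, 4 m³ left
container 2: place 14 m³, 5 m³ left
container 3: place 12 m³, 8 m³ left
container 4: place 11 m³, 12 m³ left
container 4: place 9 m³, 3 m³ left
container 3: place 8 m³, 0 m³ left
container 5: place 8 m³, 15 m³ left
container 5: place 7 m³, 8 m³ left
container 5: place 7 m³, 1 m³ left
container 6: place 6 m³, 44 m³ left
container 2: place 5 m³, 0 m³ left
container 1: place 4 m³, 0 m³ left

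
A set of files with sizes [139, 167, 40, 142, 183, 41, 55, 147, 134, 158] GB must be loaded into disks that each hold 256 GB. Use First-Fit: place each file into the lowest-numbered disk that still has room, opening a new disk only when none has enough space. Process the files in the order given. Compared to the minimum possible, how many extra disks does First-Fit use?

0

First-Fit: [139,40,41] [167,55] [142] [183] [147] [134] [158] → 7 disks.
7 files exceed 128 GB (half the capacity), and no two of those can share a disk, so at least 7 disks are needed.
So 7 is already optimal.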